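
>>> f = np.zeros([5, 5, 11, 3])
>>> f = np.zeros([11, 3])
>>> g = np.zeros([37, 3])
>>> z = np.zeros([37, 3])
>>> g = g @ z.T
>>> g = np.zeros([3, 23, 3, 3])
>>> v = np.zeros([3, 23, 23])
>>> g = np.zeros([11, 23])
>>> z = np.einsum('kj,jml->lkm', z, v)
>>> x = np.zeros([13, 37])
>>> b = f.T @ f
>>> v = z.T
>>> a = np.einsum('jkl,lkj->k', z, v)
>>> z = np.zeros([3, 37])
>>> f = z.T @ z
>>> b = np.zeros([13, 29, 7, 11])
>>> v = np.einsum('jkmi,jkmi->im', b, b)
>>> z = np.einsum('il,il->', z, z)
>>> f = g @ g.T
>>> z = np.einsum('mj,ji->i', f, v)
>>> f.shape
(11, 11)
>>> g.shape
(11, 23)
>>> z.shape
(7,)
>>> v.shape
(11, 7)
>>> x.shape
(13, 37)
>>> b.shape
(13, 29, 7, 11)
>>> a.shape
(37,)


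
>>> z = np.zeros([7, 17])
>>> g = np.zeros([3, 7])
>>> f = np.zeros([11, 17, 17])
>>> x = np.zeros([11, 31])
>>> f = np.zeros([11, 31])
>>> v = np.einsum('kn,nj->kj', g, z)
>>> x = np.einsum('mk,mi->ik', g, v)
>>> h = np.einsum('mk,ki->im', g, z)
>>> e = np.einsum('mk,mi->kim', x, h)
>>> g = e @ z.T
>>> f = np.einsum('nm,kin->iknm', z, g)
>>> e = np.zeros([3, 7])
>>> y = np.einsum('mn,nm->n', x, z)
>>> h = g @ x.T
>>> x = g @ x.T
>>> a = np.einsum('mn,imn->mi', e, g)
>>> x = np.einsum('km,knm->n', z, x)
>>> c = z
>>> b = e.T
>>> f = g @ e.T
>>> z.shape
(7, 17)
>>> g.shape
(7, 3, 7)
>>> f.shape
(7, 3, 3)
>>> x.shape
(3,)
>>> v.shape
(3, 17)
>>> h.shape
(7, 3, 17)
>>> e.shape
(3, 7)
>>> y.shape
(7,)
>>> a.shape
(3, 7)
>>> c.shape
(7, 17)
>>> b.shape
(7, 3)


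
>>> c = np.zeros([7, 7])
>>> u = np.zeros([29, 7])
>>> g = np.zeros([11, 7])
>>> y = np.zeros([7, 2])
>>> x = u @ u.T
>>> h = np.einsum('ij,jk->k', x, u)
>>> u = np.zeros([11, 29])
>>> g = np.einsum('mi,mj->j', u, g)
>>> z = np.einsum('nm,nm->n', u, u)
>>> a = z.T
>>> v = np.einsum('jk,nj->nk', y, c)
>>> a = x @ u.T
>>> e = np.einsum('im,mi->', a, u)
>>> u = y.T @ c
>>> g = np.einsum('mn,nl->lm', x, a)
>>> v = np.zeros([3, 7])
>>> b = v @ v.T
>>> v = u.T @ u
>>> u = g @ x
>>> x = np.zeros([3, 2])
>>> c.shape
(7, 7)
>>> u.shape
(11, 29)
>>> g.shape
(11, 29)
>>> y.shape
(7, 2)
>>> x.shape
(3, 2)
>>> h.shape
(7,)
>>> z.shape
(11,)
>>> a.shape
(29, 11)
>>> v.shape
(7, 7)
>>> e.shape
()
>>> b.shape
(3, 3)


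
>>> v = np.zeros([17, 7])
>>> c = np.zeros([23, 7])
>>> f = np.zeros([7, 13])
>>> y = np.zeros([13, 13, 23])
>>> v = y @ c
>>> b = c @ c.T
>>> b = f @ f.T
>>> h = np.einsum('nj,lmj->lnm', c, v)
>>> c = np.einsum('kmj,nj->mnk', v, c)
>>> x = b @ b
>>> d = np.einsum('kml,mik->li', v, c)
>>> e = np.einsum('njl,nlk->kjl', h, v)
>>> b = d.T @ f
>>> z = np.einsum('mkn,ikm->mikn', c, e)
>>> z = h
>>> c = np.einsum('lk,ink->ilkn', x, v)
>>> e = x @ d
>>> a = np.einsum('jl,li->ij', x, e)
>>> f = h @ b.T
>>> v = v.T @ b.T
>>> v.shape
(7, 13, 23)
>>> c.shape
(13, 7, 7, 13)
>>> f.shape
(13, 23, 23)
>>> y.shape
(13, 13, 23)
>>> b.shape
(23, 13)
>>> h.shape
(13, 23, 13)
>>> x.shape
(7, 7)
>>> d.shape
(7, 23)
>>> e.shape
(7, 23)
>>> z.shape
(13, 23, 13)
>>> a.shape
(23, 7)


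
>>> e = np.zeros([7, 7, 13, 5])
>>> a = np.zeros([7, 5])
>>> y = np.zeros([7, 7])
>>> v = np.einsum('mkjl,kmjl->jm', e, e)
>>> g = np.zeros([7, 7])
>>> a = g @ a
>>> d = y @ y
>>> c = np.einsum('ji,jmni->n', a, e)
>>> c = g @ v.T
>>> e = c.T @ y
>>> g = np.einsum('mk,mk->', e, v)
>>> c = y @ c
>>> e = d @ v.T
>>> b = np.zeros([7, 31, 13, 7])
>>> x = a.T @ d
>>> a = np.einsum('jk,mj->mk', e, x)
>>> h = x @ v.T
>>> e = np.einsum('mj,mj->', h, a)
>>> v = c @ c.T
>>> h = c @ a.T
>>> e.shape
()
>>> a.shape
(5, 13)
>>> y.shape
(7, 7)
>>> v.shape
(7, 7)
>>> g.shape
()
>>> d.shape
(7, 7)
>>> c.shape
(7, 13)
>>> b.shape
(7, 31, 13, 7)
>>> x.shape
(5, 7)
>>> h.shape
(7, 5)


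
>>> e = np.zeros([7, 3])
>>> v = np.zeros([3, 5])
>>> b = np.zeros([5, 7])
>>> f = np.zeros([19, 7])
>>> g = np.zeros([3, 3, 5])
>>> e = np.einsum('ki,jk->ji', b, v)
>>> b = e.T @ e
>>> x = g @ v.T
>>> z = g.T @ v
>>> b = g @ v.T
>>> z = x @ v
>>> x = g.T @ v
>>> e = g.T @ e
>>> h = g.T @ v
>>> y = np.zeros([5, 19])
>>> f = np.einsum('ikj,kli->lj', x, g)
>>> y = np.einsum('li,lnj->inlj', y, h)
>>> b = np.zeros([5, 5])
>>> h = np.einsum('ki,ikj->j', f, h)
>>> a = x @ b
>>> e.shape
(5, 3, 7)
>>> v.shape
(3, 5)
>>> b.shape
(5, 5)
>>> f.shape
(3, 5)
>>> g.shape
(3, 3, 5)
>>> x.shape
(5, 3, 5)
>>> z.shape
(3, 3, 5)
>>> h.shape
(5,)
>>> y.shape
(19, 3, 5, 5)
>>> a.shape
(5, 3, 5)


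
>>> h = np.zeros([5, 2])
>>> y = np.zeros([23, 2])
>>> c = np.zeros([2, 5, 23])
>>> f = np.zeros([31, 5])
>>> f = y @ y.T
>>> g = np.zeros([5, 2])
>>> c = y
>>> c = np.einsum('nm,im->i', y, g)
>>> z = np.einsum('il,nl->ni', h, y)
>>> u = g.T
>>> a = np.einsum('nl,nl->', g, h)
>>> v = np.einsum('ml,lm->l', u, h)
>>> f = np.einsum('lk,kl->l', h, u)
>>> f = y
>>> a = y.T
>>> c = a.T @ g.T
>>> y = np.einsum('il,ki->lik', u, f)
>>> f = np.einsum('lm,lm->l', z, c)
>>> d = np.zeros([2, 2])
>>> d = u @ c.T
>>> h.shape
(5, 2)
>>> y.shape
(5, 2, 23)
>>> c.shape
(23, 5)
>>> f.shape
(23,)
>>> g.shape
(5, 2)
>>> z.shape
(23, 5)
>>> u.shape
(2, 5)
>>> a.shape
(2, 23)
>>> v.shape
(5,)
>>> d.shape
(2, 23)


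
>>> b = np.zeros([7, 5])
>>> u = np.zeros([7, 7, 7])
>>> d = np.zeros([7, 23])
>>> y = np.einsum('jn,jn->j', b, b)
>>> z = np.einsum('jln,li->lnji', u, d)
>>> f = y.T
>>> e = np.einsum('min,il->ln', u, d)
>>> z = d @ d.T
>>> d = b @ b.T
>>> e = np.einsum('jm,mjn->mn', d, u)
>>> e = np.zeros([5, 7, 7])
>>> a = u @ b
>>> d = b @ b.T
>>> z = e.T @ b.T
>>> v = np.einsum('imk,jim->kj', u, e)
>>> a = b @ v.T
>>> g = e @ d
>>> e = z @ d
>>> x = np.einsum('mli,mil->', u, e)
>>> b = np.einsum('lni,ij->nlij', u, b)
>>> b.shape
(7, 7, 7, 5)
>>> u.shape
(7, 7, 7)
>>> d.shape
(7, 7)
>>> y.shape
(7,)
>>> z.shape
(7, 7, 7)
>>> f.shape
(7,)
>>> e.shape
(7, 7, 7)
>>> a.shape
(7, 7)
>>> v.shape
(7, 5)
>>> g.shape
(5, 7, 7)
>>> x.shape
()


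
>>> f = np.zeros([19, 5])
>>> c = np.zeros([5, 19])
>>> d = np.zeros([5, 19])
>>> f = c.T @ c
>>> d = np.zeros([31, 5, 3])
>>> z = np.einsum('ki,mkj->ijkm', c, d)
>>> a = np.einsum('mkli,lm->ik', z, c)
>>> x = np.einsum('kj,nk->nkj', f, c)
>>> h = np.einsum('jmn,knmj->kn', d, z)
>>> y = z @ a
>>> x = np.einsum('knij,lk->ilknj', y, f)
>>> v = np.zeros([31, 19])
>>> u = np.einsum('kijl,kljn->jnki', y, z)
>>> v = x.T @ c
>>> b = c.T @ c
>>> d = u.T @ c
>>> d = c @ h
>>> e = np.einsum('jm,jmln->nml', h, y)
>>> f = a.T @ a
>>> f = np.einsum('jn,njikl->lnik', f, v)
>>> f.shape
(19, 3, 19, 19)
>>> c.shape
(5, 19)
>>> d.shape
(5, 3)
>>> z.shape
(19, 3, 5, 31)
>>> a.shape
(31, 3)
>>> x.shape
(5, 19, 19, 3, 3)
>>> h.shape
(19, 3)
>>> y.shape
(19, 3, 5, 3)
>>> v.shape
(3, 3, 19, 19, 19)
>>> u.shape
(5, 31, 19, 3)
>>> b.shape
(19, 19)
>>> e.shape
(3, 3, 5)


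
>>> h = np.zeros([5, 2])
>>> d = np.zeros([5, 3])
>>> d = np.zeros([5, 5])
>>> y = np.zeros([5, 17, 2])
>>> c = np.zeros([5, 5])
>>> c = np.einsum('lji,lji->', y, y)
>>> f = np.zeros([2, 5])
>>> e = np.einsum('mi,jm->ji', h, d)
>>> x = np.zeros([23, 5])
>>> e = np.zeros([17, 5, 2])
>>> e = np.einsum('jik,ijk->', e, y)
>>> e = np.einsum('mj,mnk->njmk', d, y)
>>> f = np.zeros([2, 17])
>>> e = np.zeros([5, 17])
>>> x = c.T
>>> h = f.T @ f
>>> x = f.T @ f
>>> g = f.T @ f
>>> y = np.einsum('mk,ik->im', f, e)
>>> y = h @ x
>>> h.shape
(17, 17)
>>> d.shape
(5, 5)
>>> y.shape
(17, 17)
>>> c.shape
()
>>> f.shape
(2, 17)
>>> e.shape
(5, 17)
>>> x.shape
(17, 17)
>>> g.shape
(17, 17)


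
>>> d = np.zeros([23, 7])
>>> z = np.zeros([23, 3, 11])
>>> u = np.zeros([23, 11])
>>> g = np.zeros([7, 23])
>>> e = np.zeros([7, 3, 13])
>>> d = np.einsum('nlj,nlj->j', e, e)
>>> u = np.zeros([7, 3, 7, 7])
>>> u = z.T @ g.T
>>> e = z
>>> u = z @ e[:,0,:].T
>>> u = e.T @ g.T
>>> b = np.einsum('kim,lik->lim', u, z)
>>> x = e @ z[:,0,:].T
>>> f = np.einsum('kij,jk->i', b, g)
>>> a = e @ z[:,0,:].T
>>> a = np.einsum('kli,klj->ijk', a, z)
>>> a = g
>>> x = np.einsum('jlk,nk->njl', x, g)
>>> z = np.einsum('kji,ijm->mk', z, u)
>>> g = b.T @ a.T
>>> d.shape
(13,)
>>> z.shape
(7, 23)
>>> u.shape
(11, 3, 7)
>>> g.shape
(7, 3, 7)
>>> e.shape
(23, 3, 11)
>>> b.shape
(23, 3, 7)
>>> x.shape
(7, 23, 3)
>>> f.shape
(3,)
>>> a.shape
(7, 23)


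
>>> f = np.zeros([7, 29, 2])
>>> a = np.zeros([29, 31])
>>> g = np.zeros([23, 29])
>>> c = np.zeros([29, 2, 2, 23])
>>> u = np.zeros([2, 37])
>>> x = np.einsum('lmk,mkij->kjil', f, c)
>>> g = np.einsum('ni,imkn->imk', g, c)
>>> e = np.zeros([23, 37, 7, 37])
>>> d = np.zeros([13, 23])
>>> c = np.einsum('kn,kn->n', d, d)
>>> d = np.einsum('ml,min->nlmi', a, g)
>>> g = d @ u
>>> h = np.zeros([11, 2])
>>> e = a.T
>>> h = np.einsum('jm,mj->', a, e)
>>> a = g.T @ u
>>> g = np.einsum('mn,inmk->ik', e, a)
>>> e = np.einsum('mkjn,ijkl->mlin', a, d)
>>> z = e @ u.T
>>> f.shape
(7, 29, 2)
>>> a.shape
(37, 29, 31, 37)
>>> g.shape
(37, 37)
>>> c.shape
(23,)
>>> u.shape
(2, 37)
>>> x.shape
(2, 23, 2, 7)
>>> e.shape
(37, 2, 2, 37)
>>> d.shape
(2, 31, 29, 2)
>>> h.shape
()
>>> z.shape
(37, 2, 2, 2)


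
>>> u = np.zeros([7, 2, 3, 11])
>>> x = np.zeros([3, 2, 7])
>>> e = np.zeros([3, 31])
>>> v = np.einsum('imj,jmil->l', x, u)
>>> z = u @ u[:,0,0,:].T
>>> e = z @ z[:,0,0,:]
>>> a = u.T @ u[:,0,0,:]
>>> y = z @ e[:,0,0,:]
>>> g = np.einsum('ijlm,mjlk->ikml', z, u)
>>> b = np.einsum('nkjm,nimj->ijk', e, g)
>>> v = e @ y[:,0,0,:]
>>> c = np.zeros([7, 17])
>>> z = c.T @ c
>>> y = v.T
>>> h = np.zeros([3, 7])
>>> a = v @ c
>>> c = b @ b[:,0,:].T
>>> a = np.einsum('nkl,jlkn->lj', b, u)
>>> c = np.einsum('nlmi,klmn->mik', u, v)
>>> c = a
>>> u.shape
(7, 2, 3, 11)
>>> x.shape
(3, 2, 7)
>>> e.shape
(7, 2, 3, 7)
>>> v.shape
(7, 2, 3, 7)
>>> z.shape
(17, 17)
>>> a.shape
(2, 7)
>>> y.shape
(7, 3, 2, 7)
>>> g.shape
(7, 11, 7, 3)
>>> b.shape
(11, 3, 2)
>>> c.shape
(2, 7)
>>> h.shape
(3, 7)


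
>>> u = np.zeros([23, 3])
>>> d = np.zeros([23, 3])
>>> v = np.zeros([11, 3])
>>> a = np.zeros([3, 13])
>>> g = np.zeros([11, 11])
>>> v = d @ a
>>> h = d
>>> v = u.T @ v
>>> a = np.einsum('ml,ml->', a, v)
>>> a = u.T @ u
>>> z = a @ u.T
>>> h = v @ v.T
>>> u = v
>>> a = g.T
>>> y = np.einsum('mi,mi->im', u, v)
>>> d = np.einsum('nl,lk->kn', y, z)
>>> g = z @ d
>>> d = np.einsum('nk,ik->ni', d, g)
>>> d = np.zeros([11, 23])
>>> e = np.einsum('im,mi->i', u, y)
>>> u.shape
(3, 13)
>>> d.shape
(11, 23)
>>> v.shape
(3, 13)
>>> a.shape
(11, 11)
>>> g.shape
(3, 13)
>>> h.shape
(3, 3)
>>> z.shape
(3, 23)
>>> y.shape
(13, 3)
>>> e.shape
(3,)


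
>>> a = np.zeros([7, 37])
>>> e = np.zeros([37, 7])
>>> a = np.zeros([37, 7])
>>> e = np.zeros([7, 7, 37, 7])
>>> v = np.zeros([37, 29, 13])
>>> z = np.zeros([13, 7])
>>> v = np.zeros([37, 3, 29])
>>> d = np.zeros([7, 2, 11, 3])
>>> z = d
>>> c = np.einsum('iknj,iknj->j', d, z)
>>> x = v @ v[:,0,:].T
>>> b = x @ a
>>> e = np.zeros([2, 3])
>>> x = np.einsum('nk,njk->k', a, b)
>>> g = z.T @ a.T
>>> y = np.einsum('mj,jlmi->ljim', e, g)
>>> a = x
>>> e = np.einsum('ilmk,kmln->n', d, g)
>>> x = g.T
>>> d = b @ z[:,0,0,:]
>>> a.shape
(7,)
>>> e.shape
(37,)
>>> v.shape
(37, 3, 29)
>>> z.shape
(7, 2, 11, 3)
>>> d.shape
(37, 3, 3)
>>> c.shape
(3,)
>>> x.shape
(37, 2, 11, 3)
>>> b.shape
(37, 3, 7)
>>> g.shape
(3, 11, 2, 37)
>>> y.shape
(11, 3, 37, 2)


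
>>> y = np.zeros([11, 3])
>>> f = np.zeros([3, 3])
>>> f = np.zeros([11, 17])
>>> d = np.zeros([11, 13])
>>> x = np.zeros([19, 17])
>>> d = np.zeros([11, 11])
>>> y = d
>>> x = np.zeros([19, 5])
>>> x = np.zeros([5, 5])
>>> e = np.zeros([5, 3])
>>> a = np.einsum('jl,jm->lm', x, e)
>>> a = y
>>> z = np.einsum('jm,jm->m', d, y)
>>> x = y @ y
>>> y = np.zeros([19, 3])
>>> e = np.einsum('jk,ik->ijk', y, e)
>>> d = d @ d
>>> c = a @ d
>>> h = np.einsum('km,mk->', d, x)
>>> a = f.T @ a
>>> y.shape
(19, 3)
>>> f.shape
(11, 17)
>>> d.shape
(11, 11)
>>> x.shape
(11, 11)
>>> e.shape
(5, 19, 3)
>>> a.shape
(17, 11)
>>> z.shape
(11,)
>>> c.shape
(11, 11)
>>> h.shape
()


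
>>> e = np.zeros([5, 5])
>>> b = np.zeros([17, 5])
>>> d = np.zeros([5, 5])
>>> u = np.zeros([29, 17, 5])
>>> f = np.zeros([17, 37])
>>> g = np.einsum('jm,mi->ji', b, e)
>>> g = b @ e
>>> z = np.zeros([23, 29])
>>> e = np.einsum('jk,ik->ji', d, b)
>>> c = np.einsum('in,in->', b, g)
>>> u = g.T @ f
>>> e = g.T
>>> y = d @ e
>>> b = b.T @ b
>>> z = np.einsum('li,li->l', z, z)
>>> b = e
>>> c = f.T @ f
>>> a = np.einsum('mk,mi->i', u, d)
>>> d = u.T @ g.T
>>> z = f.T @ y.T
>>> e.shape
(5, 17)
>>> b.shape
(5, 17)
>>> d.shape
(37, 17)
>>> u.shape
(5, 37)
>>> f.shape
(17, 37)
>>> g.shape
(17, 5)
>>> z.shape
(37, 5)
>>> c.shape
(37, 37)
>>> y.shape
(5, 17)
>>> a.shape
(5,)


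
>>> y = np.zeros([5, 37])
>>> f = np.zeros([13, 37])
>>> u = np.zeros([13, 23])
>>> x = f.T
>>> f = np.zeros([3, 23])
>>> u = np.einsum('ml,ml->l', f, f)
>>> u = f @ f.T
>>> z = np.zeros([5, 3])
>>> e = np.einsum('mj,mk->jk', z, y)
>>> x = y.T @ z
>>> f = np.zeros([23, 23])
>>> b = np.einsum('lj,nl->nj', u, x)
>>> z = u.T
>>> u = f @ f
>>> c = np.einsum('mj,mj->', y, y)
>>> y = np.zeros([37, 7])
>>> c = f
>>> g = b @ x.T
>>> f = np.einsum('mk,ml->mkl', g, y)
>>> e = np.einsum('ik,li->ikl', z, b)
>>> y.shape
(37, 7)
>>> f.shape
(37, 37, 7)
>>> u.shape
(23, 23)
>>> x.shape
(37, 3)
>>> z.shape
(3, 3)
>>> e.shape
(3, 3, 37)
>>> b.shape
(37, 3)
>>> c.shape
(23, 23)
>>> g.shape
(37, 37)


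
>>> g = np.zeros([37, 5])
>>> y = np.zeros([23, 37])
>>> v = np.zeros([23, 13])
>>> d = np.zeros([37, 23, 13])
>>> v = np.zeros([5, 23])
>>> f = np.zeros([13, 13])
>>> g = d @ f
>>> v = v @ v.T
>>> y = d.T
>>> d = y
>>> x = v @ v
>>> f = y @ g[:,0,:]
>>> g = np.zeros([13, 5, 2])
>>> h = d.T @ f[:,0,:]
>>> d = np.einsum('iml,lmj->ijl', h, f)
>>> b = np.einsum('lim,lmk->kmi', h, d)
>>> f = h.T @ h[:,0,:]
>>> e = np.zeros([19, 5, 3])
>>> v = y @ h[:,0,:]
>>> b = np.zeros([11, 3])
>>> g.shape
(13, 5, 2)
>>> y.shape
(13, 23, 37)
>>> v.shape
(13, 23, 13)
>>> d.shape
(37, 13, 13)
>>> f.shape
(13, 23, 13)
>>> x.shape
(5, 5)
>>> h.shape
(37, 23, 13)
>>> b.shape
(11, 3)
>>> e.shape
(19, 5, 3)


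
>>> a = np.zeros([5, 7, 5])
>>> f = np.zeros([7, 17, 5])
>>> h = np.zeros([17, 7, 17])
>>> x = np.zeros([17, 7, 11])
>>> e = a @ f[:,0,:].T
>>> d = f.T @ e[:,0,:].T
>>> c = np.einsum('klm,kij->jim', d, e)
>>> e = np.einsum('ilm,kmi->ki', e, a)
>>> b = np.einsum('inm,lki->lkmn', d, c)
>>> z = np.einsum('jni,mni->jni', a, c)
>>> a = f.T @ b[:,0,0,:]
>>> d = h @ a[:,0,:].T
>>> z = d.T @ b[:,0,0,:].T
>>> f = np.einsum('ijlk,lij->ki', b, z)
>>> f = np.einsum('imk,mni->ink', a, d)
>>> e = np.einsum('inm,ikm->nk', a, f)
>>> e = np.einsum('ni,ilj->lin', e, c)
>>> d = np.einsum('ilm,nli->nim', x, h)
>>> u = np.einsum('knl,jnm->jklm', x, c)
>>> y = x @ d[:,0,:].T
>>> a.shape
(5, 17, 17)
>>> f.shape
(5, 7, 17)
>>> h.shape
(17, 7, 17)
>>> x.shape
(17, 7, 11)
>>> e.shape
(7, 7, 17)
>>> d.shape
(17, 17, 11)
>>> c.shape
(7, 7, 5)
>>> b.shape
(7, 7, 5, 17)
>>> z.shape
(5, 7, 7)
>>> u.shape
(7, 17, 11, 5)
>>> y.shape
(17, 7, 17)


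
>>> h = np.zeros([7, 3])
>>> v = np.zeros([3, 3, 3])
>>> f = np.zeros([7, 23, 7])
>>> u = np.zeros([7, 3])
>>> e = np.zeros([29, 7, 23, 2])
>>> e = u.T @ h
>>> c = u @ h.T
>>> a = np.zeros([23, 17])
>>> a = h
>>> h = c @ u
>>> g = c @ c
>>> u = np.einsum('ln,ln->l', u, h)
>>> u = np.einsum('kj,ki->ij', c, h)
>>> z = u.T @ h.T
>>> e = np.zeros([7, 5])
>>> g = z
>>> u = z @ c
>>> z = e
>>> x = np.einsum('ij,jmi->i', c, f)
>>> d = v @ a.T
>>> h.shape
(7, 3)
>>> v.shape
(3, 3, 3)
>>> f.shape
(7, 23, 7)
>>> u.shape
(7, 7)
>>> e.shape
(7, 5)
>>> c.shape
(7, 7)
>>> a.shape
(7, 3)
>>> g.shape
(7, 7)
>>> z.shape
(7, 5)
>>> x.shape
(7,)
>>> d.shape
(3, 3, 7)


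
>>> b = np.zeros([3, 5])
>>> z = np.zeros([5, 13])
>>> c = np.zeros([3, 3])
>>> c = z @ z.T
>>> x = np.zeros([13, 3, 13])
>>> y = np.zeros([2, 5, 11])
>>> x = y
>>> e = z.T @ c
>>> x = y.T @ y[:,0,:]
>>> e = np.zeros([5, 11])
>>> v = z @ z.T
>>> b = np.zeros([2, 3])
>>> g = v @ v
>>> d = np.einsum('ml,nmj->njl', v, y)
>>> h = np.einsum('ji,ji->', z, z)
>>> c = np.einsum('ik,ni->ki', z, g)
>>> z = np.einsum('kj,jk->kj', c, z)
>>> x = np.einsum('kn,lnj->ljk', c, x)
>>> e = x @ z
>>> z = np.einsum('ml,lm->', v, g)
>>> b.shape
(2, 3)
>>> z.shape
()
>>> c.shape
(13, 5)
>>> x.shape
(11, 11, 13)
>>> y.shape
(2, 5, 11)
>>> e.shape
(11, 11, 5)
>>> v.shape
(5, 5)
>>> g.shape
(5, 5)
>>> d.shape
(2, 11, 5)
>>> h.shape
()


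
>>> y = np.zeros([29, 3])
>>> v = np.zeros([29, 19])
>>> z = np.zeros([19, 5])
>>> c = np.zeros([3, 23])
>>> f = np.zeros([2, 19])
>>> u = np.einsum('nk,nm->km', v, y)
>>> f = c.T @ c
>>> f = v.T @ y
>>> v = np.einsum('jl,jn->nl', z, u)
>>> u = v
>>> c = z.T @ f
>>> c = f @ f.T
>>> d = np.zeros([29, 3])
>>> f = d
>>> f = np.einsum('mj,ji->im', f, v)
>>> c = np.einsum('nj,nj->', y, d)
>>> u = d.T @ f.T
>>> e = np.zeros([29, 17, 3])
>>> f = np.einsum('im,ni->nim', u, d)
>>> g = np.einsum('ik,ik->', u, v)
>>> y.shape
(29, 3)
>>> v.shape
(3, 5)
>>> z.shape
(19, 5)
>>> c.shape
()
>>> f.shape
(29, 3, 5)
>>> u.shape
(3, 5)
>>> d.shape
(29, 3)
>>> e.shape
(29, 17, 3)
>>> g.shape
()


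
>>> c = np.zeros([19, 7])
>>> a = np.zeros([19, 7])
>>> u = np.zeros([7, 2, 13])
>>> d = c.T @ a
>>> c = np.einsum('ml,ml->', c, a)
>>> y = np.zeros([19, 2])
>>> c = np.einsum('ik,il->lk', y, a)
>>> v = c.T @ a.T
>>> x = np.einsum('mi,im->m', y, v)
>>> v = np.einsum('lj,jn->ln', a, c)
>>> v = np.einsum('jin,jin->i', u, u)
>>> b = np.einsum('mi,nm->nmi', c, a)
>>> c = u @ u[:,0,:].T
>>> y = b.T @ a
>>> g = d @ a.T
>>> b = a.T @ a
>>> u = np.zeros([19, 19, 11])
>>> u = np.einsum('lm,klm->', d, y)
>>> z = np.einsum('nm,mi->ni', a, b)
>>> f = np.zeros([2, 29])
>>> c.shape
(7, 2, 7)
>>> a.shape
(19, 7)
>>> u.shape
()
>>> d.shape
(7, 7)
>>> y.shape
(2, 7, 7)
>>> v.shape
(2,)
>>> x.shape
(19,)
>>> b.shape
(7, 7)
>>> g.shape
(7, 19)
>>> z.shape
(19, 7)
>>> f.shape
(2, 29)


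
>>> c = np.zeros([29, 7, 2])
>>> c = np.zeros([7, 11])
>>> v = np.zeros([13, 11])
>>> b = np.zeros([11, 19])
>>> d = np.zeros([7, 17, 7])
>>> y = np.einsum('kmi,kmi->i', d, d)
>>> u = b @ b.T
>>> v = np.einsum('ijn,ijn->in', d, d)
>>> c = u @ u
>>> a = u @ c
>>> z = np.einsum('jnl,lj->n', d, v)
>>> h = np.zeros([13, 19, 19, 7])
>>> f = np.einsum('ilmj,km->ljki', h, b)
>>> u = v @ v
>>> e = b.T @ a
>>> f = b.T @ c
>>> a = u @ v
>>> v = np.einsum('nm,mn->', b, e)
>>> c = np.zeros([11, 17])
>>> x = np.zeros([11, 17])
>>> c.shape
(11, 17)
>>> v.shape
()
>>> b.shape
(11, 19)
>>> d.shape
(7, 17, 7)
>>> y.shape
(7,)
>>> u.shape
(7, 7)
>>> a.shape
(7, 7)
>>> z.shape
(17,)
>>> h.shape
(13, 19, 19, 7)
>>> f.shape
(19, 11)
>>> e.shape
(19, 11)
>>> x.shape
(11, 17)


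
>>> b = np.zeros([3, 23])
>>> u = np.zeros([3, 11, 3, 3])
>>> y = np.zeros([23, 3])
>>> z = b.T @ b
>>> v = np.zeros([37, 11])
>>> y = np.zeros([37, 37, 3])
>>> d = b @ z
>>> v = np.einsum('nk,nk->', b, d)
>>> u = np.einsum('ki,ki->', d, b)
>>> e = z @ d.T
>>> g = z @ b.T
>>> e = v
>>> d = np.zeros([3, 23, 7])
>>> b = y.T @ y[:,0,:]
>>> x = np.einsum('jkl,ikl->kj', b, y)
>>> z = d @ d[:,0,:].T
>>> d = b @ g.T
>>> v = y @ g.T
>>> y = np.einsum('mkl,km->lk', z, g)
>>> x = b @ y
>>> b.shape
(3, 37, 3)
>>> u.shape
()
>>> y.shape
(3, 23)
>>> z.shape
(3, 23, 3)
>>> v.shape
(37, 37, 23)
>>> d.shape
(3, 37, 23)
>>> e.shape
()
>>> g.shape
(23, 3)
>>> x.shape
(3, 37, 23)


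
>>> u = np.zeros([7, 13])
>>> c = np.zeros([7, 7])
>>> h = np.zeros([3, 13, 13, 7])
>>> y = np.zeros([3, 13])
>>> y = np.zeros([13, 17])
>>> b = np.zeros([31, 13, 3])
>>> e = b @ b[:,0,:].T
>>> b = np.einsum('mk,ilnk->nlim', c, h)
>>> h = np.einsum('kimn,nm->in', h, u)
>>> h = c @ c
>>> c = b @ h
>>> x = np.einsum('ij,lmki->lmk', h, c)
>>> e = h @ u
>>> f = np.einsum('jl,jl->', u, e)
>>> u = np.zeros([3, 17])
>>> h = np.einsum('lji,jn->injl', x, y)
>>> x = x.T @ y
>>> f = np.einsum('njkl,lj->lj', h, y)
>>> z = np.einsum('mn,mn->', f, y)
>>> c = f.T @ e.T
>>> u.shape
(3, 17)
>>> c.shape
(17, 7)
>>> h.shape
(3, 17, 13, 13)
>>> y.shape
(13, 17)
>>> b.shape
(13, 13, 3, 7)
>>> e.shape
(7, 13)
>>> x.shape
(3, 13, 17)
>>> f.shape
(13, 17)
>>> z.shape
()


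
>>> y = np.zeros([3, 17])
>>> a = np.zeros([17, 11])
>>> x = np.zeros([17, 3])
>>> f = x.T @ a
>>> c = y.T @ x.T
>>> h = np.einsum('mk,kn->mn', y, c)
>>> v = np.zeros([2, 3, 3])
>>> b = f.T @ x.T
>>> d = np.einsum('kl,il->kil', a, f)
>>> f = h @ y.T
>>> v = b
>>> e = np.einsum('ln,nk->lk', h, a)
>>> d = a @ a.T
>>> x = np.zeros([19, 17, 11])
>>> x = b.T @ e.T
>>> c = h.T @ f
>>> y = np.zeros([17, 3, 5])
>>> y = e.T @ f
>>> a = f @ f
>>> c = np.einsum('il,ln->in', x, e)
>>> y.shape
(11, 3)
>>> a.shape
(3, 3)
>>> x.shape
(17, 3)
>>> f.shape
(3, 3)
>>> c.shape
(17, 11)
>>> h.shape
(3, 17)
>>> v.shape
(11, 17)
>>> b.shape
(11, 17)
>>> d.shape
(17, 17)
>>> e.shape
(3, 11)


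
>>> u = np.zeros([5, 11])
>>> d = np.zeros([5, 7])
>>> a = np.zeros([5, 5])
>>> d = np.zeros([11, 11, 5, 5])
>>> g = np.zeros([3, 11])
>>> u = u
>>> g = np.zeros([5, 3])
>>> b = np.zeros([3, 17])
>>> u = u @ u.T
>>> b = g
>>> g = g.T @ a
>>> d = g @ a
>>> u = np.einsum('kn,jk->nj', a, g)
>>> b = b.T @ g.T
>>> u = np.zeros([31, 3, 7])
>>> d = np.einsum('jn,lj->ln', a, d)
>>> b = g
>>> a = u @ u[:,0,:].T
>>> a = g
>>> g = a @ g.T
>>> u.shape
(31, 3, 7)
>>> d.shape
(3, 5)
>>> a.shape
(3, 5)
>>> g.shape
(3, 3)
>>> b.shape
(3, 5)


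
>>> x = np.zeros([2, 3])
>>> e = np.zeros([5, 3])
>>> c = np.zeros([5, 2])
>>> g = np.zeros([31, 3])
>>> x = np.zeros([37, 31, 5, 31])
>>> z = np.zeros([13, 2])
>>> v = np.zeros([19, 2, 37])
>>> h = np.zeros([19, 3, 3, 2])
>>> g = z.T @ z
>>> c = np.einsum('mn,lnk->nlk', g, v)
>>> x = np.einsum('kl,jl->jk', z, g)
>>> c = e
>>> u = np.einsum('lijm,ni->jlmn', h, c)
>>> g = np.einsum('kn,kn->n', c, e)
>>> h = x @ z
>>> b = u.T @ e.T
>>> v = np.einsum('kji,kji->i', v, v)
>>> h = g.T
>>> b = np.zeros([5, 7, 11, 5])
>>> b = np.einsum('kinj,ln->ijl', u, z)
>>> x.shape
(2, 13)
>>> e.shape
(5, 3)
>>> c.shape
(5, 3)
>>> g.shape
(3,)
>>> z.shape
(13, 2)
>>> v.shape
(37,)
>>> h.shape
(3,)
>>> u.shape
(3, 19, 2, 5)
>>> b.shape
(19, 5, 13)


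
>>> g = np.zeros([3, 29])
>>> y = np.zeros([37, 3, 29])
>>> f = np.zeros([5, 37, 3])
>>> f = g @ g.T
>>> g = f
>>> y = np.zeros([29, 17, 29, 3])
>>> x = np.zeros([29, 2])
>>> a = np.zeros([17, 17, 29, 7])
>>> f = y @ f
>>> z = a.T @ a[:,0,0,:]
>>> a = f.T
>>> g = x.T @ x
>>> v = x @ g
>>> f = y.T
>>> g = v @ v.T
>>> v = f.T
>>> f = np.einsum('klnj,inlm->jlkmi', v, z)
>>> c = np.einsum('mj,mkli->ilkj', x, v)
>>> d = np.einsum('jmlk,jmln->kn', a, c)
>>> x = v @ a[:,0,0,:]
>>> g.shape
(29, 29)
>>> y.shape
(29, 17, 29, 3)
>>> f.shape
(3, 17, 29, 7, 7)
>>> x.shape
(29, 17, 29, 29)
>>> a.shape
(3, 29, 17, 29)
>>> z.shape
(7, 29, 17, 7)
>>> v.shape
(29, 17, 29, 3)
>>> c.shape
(3, 29, 17, 2)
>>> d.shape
(29, 2)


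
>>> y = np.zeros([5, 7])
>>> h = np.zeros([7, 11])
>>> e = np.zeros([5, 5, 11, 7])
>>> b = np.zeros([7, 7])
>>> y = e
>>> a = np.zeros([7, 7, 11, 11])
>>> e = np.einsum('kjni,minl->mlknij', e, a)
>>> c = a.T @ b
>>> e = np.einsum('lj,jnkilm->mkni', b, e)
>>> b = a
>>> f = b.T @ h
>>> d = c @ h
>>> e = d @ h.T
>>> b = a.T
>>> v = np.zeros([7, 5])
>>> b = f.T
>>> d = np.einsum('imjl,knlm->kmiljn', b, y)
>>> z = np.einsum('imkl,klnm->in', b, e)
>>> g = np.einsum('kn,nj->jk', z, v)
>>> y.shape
(5, 5, 11, 7)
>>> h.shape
(7, 11)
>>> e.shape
(11, 11, 7, 7)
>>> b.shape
(11, 7, 11, 11)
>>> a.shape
(7, 7, 11, 11)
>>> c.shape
(11, 11, 7, 7)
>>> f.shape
(11, 11, 7, 11)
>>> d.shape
(5, 7, 11, 11, 11, 5)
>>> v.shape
(7, 5)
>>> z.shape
(11, 7)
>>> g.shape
(5, 11)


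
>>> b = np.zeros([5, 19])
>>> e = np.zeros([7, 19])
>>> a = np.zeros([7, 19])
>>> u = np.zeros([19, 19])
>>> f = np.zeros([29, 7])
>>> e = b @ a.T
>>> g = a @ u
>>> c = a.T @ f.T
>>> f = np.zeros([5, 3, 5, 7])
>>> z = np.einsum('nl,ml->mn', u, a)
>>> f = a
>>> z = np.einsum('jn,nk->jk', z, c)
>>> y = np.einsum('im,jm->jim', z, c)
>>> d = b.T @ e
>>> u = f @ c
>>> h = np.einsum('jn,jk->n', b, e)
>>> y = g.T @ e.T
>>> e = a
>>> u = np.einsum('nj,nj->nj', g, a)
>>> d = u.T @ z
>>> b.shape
(5, 19)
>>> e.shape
(7, 19)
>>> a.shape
(7, 19)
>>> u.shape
(7, 19)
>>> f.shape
(7, 19)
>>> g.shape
(7, 19)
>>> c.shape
(19, 29)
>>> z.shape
(7, 29)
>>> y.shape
(19, 5)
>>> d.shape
(19, 29)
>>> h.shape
(19,)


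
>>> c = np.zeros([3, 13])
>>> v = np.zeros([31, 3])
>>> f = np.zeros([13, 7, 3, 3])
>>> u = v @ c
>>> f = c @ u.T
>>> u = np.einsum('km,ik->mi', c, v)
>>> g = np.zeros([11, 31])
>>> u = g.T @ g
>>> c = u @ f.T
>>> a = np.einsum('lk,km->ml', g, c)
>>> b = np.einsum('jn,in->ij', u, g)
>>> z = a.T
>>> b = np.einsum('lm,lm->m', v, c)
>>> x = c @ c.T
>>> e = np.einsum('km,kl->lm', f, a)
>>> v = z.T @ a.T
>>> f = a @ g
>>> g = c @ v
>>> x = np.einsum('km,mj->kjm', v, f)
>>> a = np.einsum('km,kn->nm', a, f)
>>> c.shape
(31, 3)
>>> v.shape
(3, 3)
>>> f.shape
(3, 31)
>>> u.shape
(31, 31)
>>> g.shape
(31, 3)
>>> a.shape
(31, 11)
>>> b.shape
(3,)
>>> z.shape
(11, 3)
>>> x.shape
(3, 31, 3)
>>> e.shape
(11, 31)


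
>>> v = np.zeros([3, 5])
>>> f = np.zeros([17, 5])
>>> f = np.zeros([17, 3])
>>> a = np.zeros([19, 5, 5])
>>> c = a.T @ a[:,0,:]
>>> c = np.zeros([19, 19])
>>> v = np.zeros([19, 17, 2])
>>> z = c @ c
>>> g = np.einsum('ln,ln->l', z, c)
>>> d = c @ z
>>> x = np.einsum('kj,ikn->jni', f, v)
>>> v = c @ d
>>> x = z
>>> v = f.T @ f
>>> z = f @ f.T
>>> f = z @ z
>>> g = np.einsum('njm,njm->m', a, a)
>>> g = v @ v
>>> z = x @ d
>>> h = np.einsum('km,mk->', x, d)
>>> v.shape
(3, 3)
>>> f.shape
(17, 17)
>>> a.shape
(19, 5, 5)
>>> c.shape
(19, 19)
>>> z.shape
(19, 19)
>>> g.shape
(3, 3)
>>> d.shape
(19, 19)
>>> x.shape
(19, 19)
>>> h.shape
()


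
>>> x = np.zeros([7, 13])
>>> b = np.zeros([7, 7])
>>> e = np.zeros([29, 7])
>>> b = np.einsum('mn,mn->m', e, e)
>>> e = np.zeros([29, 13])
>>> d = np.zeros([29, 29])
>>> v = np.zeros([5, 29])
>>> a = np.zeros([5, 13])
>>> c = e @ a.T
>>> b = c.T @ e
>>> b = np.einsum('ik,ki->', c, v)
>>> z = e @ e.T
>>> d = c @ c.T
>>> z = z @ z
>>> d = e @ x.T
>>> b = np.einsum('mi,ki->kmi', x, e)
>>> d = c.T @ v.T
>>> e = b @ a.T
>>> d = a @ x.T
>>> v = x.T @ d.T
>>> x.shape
(7, 13)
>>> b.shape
(29, 7, 13)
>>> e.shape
(29, 7, 5)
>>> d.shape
(5, 7)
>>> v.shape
(13, 5)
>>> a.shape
(5, 13)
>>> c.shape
(29, 5)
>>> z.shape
(29, 29)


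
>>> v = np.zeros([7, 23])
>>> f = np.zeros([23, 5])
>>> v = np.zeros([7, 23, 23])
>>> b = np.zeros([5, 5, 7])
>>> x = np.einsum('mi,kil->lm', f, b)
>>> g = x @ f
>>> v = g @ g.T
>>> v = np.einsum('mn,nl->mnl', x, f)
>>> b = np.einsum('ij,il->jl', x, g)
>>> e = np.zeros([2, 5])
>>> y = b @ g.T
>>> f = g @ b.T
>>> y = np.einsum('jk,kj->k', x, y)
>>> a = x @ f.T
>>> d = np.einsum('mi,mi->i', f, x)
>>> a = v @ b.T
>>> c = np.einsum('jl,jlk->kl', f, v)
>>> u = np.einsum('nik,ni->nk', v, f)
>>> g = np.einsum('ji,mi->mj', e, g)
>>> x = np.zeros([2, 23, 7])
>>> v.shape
(7, 23, 5)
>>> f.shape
(7, 23)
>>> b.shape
(23, 5)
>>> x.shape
(2, 23, 7)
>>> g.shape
(7, 2)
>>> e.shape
(2, 5)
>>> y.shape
(23,)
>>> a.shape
(7, 23, 23)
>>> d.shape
(23,)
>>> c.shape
(5, 23)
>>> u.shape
(7, 5)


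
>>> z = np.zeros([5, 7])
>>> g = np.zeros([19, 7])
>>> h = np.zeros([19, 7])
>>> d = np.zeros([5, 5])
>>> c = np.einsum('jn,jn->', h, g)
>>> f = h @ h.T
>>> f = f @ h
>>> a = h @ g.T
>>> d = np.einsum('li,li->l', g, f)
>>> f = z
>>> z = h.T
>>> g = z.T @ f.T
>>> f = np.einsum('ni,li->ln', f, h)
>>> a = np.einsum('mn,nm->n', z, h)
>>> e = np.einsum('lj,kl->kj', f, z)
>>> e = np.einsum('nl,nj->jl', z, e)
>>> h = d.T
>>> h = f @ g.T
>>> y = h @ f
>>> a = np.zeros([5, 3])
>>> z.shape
(7, 19)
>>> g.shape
(19, 5)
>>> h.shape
(19, 19)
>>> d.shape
(19,)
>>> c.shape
()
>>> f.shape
(19, 5)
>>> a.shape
(5, 3)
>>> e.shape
(5, 19)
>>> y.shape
(19, 5)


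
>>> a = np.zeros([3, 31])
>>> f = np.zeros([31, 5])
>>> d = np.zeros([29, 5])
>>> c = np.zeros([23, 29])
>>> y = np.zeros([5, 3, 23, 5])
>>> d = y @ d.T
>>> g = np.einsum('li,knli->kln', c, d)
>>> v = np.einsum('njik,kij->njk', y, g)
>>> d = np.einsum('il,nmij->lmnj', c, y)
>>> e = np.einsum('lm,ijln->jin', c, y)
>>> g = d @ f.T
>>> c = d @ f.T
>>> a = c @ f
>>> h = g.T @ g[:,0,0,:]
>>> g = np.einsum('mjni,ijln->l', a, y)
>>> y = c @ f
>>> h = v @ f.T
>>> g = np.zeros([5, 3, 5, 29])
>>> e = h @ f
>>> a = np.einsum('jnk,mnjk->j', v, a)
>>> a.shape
(5,)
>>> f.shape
(31, 5)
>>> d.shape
(29, 3, 5, 5)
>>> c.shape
(29, 3, 5, 31)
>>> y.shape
(29, 3, 5, 5)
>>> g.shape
(5, 3, 5, 29)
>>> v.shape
(5, 3, 5)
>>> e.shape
(5, 3, 5)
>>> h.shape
(5, 3, 31)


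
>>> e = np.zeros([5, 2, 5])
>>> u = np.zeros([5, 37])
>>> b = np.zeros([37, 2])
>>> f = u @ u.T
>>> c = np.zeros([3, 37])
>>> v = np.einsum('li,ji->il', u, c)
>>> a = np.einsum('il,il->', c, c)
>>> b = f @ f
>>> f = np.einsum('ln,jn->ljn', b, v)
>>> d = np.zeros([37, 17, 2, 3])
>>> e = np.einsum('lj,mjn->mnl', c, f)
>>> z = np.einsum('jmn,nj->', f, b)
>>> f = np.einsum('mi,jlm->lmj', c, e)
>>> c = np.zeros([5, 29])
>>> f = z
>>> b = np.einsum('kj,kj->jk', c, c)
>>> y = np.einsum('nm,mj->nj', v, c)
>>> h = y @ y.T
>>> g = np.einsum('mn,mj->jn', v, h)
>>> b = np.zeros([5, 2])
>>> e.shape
(5, 5, 3)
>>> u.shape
(5, 37)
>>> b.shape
(5, 2)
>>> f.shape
()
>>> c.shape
(5, 29)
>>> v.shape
(37, 5)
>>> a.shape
()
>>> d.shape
(37, 17, 2, 3)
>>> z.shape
()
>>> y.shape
(37, 29)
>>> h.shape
(37, 37)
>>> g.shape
(37, 5)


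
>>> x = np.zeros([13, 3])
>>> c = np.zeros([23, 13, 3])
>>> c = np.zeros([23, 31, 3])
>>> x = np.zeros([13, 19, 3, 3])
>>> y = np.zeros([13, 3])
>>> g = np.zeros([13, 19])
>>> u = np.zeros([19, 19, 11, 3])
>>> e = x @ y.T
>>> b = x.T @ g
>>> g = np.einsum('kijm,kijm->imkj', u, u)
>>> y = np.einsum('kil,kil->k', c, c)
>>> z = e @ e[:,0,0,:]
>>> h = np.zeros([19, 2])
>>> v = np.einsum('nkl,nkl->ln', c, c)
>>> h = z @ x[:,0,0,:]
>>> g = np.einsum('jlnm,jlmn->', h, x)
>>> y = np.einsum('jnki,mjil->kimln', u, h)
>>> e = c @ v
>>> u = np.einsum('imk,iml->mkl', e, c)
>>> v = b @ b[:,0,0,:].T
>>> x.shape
(13, 19, 3, 3)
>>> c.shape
(23, 31, 3)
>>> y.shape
(11, 3, 13, 3, 19)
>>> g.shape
()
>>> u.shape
(31, 23, 3)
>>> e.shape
(23, 31, 23)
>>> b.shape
(3, 3, 19, 19)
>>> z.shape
(13, 19, 3, 13)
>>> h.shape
(13, 19, 3, 3)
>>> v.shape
(3, 3, 19, 3)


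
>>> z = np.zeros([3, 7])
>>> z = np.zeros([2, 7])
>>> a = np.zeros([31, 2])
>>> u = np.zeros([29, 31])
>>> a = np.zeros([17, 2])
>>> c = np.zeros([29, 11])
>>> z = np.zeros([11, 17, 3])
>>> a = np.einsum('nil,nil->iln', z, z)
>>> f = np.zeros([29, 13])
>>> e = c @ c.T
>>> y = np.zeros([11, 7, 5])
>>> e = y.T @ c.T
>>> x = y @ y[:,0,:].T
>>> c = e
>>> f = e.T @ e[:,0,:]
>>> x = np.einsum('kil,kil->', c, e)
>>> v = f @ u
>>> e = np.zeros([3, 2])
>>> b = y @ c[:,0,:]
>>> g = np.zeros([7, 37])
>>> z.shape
(11, 17, 3)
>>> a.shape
(17, 3, 11)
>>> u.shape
(29, 31)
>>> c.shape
(5, 7, 29)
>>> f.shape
(29, 7, 29)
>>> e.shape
(3, 2)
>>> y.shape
(11, 7, 5)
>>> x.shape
()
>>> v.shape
(29, 7, 31)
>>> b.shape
(11, 7, 29)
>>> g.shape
(7, 37)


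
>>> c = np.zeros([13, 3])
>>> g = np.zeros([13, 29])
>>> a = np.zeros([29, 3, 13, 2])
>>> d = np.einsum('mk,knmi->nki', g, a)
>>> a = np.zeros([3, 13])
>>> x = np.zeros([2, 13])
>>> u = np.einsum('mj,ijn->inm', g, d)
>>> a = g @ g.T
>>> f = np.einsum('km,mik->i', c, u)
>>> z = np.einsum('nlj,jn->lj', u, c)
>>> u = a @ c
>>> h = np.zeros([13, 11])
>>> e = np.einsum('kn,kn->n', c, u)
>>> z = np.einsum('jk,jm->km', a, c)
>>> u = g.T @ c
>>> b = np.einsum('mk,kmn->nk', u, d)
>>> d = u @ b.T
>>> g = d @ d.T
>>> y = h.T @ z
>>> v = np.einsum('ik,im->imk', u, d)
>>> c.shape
(13, 3)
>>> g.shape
(29, 29)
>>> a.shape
(13, 13)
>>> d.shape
(29, 2)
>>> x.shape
(2, 13)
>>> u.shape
(29, 3)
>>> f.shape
(2,)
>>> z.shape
(13, 3)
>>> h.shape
(13, 11)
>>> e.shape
(3,)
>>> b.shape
(2, 3)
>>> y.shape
(11, 3)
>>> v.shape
(29, 2, 3)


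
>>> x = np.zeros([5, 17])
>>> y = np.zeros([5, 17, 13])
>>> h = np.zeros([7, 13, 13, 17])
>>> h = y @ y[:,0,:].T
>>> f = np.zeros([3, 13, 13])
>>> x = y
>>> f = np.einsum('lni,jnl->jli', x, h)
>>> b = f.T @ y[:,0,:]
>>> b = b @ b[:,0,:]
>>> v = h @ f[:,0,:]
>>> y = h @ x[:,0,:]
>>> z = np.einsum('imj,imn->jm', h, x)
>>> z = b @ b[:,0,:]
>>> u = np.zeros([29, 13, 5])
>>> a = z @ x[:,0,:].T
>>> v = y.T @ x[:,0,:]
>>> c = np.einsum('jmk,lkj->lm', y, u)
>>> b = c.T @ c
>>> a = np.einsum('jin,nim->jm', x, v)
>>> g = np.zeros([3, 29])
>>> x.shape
(5, 17, 13)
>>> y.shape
(5, 17, 13)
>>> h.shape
(5, 17, 5)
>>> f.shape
(5, 5, 13)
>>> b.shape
(17, 17)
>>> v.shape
(13, 17, 13)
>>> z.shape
(13, 5, 13)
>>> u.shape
(29, 13, 5)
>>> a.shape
(5, 13)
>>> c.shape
(29, 17)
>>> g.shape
(3, 29)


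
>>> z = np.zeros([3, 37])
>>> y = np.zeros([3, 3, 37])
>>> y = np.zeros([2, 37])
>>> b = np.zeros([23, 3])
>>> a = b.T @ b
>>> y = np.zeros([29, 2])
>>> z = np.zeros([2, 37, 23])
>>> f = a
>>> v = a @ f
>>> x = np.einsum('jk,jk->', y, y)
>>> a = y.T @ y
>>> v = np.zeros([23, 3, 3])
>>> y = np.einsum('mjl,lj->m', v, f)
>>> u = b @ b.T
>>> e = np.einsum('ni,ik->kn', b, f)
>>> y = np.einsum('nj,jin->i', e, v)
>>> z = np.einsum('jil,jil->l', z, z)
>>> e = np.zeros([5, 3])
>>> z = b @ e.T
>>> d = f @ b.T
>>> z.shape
(23, 5)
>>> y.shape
(3,)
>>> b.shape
(23, 3)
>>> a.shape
(2, 2)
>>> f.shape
(3, 3)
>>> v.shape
(23, 3, 3)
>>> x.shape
()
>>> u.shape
(23, 23)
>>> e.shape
(5, 3)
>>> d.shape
(3, 23)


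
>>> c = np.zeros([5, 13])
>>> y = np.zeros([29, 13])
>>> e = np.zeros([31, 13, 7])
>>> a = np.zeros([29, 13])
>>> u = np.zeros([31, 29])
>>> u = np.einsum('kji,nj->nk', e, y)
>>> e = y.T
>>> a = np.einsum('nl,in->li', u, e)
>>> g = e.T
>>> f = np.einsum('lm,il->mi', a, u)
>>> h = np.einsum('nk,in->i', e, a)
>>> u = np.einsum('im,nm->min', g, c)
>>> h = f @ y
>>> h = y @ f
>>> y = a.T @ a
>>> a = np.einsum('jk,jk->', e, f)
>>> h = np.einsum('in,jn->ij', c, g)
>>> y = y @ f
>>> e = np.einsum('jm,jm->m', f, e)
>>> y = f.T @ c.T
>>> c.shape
(5, 13)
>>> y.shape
(29, 5)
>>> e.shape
(29,)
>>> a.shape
()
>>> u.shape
(13, 29, 5)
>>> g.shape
(29, 13)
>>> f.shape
(13, 29)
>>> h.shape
(5, 29)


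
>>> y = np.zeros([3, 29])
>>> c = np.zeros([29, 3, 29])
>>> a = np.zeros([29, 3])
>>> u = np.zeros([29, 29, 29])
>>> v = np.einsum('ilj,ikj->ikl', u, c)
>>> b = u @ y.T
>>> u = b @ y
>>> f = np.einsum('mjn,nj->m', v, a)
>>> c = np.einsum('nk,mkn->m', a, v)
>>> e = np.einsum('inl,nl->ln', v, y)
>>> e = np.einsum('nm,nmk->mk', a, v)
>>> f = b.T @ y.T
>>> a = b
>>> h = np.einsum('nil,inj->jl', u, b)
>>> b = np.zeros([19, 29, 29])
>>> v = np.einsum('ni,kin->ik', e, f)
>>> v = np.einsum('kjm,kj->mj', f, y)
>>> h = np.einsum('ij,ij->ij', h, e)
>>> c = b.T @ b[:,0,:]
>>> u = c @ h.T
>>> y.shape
(3, 29)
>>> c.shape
(29, 29, 29)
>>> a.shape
(29, 29, 3)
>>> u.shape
(29, 29, 3)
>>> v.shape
(3, 29)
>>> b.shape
(19, 29, 29)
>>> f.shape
(3, 29, 3)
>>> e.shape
(3, 29)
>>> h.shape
(3, 29)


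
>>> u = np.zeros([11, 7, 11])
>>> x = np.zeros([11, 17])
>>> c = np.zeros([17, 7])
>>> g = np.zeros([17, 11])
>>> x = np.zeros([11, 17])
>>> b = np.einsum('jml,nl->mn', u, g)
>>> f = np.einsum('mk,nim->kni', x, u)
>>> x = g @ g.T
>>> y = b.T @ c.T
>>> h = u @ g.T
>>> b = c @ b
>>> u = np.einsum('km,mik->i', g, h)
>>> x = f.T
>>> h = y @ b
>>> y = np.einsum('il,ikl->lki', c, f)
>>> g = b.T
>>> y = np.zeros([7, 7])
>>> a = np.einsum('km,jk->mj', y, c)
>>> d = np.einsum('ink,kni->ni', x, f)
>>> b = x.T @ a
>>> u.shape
(7,)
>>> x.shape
(7, 11, 17)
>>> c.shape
(17, 7)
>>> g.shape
(17, 17)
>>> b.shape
(17, 11, 17)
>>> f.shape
(17, 11, 7)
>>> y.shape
(7, 7)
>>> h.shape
(17, 17)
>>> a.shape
(7, 17)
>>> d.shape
(11, 7)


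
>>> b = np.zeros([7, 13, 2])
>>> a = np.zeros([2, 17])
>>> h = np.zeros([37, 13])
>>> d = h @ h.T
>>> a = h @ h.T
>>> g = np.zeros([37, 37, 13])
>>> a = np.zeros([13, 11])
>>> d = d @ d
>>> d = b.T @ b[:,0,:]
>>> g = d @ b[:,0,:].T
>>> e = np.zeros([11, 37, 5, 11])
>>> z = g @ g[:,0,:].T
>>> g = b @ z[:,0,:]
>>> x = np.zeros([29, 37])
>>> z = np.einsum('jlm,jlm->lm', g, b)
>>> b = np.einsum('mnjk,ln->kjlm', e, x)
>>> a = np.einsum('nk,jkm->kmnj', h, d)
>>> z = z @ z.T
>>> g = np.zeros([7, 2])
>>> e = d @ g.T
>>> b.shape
(11, 5, 29, 11)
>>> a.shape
(13, 2, 37, 2)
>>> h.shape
(37, 13)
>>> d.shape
(2, 13, 2)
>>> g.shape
(7, 2)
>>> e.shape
(2, 13, 7)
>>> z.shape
(13, 13)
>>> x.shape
(29, 37)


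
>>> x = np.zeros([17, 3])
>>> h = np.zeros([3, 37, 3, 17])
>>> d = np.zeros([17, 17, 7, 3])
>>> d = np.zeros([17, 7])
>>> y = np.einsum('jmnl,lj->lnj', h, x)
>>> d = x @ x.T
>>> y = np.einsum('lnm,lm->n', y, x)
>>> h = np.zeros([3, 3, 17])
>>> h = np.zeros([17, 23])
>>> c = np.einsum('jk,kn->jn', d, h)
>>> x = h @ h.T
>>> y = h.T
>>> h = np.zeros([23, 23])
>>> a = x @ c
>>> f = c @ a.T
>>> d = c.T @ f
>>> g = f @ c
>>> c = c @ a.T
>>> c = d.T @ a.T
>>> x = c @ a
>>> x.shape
(17, 23)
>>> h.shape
(23, 23)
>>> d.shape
(23, 17)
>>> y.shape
(23, 17)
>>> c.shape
(17, 17)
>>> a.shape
(17, 23)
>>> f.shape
(17, 17)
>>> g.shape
(17, 23)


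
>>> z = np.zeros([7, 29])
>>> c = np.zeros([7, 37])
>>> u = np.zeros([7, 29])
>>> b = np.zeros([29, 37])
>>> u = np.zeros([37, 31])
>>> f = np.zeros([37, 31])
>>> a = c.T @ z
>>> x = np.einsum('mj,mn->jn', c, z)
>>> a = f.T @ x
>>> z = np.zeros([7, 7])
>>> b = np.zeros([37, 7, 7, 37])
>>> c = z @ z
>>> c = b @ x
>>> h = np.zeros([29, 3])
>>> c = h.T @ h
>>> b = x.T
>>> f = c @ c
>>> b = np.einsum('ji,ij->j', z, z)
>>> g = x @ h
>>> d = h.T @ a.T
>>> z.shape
(7, 7)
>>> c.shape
(3, 3)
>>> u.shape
(37, 31)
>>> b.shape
(7,)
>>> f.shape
(3, 3)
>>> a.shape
(31, 29)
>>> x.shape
(37, 29)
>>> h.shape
(29, 3)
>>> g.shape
(37, 3)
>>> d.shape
(3, 31)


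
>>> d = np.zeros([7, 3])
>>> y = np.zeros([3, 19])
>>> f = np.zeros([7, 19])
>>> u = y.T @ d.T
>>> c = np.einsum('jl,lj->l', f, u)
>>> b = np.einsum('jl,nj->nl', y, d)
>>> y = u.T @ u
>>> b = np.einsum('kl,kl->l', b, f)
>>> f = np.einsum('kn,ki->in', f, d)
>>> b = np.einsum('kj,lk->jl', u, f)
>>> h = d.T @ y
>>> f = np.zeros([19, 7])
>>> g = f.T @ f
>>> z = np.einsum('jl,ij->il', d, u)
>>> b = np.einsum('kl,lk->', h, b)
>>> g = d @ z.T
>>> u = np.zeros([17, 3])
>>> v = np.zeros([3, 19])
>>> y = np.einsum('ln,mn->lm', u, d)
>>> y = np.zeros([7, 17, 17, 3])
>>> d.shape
(7, 3)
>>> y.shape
(7, 17, 17, 3)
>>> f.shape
(19, 7)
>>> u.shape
(17, 3)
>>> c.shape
(19,)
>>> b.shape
()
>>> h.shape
(3, 7)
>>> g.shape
(7, 19)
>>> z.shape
(19, 3)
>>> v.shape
(3, 19)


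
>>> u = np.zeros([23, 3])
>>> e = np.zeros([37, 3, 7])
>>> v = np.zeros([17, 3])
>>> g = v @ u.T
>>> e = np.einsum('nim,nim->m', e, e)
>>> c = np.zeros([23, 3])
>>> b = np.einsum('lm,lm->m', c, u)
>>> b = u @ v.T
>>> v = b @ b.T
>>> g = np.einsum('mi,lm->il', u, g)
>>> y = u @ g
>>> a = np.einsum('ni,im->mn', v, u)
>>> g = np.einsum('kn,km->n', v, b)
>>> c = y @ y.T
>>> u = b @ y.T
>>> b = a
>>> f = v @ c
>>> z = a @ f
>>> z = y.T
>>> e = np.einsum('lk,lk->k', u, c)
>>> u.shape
(23, 23)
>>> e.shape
(23,)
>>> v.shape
(23, 23)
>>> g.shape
(23,)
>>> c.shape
(23, 23)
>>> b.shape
(3, 23)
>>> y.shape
(23, 17)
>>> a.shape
(3, 23)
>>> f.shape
(23, 23)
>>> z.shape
(17, 23)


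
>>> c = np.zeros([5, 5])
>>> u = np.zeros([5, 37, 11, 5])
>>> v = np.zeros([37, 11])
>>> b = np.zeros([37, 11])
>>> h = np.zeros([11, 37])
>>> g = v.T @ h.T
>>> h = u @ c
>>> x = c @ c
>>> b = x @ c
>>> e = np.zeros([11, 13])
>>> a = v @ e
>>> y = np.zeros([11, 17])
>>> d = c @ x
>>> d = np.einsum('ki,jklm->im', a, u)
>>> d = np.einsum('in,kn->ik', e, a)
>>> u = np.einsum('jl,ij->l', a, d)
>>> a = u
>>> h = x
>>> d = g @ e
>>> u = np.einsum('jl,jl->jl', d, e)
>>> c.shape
(5, 5)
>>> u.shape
(11, 13)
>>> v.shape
(37, 11)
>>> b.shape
(5, 5)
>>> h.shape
(5, 5)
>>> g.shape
(11, 11)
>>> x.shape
(5, 5)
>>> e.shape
(11, 13)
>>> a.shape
(13,)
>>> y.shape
(11, 17)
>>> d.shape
(11, 13)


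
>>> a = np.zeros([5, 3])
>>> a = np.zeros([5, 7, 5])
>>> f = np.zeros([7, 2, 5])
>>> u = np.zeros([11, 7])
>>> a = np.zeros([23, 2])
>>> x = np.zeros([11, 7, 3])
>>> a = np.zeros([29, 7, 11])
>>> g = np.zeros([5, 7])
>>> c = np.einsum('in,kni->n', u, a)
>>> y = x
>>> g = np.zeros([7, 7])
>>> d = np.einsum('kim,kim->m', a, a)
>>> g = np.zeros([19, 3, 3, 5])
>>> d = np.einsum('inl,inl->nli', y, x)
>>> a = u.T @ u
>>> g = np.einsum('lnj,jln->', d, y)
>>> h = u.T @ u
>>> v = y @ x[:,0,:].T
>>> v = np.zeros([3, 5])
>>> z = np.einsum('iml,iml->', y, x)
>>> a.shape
(7, 7)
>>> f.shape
(7, 2, 5)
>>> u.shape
(11, 7)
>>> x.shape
(11, 7, 3)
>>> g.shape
()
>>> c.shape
(7,)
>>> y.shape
(11, 7, 3)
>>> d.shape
(7, 3, 11)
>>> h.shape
(7, 7)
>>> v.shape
(3, 5)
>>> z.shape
()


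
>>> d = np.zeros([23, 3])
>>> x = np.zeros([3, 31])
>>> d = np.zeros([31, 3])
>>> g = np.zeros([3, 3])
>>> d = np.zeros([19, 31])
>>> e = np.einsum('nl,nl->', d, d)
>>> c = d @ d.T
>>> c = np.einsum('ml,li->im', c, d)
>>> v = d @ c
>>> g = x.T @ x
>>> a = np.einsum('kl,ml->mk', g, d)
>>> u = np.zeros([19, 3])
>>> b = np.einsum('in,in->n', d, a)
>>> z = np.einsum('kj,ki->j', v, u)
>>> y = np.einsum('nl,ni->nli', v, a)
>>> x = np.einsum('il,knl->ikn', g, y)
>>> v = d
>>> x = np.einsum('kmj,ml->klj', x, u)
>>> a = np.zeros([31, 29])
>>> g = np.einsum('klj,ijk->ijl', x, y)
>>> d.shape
(19, 31)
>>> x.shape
(31, 3, 19)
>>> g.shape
(19, 19, 3)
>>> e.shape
()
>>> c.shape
(31, 19)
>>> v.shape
(19, 31)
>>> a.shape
(31, 29)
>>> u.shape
(19, 3)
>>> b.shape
(31,)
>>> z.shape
(19,)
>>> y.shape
(19, 19, 31)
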